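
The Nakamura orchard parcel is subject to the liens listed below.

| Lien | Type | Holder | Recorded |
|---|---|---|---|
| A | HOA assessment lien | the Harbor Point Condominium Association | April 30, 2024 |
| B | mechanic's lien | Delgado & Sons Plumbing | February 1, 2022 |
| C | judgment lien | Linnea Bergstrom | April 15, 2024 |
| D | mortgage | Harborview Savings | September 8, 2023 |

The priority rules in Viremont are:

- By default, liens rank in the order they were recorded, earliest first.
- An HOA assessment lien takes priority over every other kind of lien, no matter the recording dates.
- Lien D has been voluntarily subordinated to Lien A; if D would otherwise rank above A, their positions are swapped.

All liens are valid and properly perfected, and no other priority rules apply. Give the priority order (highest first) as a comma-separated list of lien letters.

A, B, D, C

As an HOA assessment lien, A is senior to every other lien.
Ordering the rest by effective date: B (February 1, 2022), D (September 8, 2023), C (April 15, 2024).
D is already junior to A, so the subordination agreement changes nothing.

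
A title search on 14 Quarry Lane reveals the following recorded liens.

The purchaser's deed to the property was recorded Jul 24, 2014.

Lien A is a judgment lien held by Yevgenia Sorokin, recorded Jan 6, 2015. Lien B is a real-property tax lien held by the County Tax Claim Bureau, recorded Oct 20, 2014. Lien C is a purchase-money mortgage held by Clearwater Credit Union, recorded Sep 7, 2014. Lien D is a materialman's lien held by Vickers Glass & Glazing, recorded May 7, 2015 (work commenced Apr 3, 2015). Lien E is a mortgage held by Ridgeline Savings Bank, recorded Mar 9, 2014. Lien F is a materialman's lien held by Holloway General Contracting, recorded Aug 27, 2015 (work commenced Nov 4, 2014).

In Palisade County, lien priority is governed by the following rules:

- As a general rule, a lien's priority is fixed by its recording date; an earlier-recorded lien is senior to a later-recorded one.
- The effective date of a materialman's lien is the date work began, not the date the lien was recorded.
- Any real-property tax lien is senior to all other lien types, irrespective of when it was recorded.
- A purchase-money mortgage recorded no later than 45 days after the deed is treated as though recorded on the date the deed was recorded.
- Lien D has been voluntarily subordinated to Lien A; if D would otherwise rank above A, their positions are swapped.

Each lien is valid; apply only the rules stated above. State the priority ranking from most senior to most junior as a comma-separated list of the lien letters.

Effective dates: C relates back to the deed date Jul 24, 2014; D is treated as recorded Apr 3, 2015, the work-commencement date; F's effective date is Nov 4, 2014, when work began.
B, as a real-property tax lien, has superpriority and ranks first.
Ordering the rest by effective date: E (Mar 9, 2014), C (Jul 24, 2014), F (Nov 4, 2014), A (Jan 6, 2015), D (Apr 3, 2015).
D is already junior to A, so the subordination agreement changes nothing.

B, E, C, F, A, D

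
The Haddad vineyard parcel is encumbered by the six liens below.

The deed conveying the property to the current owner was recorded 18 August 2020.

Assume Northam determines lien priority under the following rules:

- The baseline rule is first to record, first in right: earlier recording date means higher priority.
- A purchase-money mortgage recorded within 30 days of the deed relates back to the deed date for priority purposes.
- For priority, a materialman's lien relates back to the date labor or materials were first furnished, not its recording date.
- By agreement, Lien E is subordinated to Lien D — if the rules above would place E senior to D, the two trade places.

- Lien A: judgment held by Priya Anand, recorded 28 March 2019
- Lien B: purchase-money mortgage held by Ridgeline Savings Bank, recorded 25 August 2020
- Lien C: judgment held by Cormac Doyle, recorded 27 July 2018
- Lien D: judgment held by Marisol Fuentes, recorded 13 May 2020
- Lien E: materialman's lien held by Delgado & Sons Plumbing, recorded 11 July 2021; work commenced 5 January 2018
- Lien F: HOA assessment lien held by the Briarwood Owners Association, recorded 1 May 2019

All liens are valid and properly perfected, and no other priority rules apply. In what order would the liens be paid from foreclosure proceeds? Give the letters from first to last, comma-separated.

D, C, A, F, E, B

Effective dates after the stated exceptions: B relates back to the deed date 18 August 2020; E relates back to 5 January 2018 (work commenced).
Sorted by effective date: E (5 January 2018), C (27 July 2018), A (28 March 2019), F (1 May 2019), D (13 May 2020), B (18 August 2020).
Because E would otherwise rank above D, the subordination swaps them.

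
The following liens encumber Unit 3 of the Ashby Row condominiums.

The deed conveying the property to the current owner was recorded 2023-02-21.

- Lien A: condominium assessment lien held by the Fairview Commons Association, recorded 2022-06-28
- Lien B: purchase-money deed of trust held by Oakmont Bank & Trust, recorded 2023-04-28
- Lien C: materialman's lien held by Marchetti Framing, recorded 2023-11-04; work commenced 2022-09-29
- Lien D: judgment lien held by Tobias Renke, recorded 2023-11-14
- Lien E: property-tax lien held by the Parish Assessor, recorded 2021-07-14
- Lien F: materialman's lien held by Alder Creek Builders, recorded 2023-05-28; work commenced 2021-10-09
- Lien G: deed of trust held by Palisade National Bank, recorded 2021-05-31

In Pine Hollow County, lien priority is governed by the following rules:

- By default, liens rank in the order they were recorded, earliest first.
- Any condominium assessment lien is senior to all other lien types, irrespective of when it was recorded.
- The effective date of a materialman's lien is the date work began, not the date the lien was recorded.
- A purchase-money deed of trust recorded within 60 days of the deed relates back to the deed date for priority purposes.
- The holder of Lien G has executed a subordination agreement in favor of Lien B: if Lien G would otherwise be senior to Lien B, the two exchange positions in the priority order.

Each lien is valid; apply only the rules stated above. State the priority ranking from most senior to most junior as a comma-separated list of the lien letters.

A, B, E, F, C, G, D

Effective dates after the stated exceptions: B was recorded 66 days after the deed — beyond 60 days — so no relation-back applies; C relates back to 2022-09-29 (work commenced); F is treated as recorded 2021-10-09, the work-commencement date.
As a condominium assessment lien, A is senior to every other lien.
Among the remaining liens, by effective date: G (2021-05-31), E (2021-07-14), F (2021-10-09), C (2022-09-29), B (2023-04-28), D (2023-11-14).
Because G would otherwise rank above B, the subordination swaps them.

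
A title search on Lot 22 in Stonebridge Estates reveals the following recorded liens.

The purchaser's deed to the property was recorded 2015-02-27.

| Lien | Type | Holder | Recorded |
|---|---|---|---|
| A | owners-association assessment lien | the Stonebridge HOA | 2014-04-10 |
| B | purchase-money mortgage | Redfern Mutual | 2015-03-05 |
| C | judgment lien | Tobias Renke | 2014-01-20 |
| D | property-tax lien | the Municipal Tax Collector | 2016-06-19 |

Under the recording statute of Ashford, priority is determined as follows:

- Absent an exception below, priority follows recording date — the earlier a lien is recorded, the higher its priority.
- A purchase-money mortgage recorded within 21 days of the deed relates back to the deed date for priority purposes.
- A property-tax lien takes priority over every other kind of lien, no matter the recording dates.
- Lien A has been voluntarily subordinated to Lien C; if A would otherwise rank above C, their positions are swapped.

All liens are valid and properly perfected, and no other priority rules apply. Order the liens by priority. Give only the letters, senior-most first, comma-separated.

First, effective dates: B was recorded within the 21-day window, so its effective date is the deed date 2015-02-27.
D is a property-tax lien and takes priority over every other lien.
The other liens, earliest effective date first: C (2014-01-20), A (2014-04-10), B (2015-02-27).
Since A is not senior to C, the subordination leaves the order unchanged.

D, C, A, B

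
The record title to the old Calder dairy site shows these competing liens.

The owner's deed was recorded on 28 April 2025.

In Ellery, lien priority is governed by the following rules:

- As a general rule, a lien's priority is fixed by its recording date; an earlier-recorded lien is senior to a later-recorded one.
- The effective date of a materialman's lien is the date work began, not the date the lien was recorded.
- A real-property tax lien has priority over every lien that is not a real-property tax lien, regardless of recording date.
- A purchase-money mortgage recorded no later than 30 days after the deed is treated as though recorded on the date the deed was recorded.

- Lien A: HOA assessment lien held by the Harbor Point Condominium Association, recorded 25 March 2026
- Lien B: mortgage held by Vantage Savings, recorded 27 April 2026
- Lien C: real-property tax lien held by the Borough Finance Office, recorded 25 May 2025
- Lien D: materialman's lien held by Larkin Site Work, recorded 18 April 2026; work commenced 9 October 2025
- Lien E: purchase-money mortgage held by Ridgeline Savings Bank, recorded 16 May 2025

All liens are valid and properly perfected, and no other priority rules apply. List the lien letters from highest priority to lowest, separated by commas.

Adjusting effective dates: D relates back to 9 October 2025 (work commenced); E was recorded within the 30-day window, so its effective date is the deed date 28 April 2025.
C, as a real-property tax lien, has superpriority and ranks first.
Remaining liens by effective date: E (28 April 2025), D (9 October 2025), A (25 March 2026), B (27 April 2026).

C, E, D, A, B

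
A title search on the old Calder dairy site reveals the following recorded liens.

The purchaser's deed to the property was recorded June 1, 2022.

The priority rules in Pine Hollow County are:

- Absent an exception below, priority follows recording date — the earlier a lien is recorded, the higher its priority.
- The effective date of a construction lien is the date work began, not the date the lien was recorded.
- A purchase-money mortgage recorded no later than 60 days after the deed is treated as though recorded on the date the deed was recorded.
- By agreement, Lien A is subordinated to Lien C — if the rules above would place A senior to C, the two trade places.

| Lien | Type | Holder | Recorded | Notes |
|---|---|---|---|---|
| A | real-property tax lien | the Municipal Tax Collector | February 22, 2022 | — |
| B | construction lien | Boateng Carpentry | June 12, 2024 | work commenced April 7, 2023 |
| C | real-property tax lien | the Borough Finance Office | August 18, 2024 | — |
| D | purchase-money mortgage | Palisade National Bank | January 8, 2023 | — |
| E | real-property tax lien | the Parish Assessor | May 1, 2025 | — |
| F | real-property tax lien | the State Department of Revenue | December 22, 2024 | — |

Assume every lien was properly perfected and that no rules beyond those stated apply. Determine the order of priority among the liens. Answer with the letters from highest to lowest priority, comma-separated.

Effective dates: B is treated as recorded April 7, 2023, the work-commencement date; D missed the 60-day window (221 days after the deed), so its recording date stands.
Sorted by effective date: A (February 22, 2022), D (January 8, 2023), B (April 7, 2023), C (August 18, 2024), F (December 22, 2024), E (May 1, 2025).
Because A would otherwise rank above C, the subordination swaps them.

C, D, B, A, F, E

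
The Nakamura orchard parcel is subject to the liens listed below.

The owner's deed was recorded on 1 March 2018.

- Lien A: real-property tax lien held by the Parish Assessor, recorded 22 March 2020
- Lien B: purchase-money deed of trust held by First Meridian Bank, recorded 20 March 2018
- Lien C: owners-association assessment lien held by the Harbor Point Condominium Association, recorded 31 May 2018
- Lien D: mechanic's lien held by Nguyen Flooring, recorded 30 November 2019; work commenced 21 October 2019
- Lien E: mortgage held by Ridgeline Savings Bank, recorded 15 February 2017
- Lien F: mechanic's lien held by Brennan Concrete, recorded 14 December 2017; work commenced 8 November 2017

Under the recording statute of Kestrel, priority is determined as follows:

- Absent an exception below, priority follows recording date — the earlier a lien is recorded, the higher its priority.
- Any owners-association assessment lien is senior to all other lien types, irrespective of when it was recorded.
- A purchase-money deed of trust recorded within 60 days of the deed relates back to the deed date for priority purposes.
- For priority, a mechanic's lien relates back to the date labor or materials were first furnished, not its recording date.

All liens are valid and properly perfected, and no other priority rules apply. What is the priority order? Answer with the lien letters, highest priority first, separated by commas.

First, effective dates: B's effective date is the deed date, 1 March 2018; D relates back to 21 October 2019 (work commenced); F is treated as recorded 8 November 2017, the work-commencement date.
As an owners-association assessment lien, C is senior to every other lien.
The other liens, earliest effective date first: E (15 February 2017), F (8 November 2017), B (1 March 2018), D (21 October 2019), A (22 March 2020).

C, E, F, B, D, A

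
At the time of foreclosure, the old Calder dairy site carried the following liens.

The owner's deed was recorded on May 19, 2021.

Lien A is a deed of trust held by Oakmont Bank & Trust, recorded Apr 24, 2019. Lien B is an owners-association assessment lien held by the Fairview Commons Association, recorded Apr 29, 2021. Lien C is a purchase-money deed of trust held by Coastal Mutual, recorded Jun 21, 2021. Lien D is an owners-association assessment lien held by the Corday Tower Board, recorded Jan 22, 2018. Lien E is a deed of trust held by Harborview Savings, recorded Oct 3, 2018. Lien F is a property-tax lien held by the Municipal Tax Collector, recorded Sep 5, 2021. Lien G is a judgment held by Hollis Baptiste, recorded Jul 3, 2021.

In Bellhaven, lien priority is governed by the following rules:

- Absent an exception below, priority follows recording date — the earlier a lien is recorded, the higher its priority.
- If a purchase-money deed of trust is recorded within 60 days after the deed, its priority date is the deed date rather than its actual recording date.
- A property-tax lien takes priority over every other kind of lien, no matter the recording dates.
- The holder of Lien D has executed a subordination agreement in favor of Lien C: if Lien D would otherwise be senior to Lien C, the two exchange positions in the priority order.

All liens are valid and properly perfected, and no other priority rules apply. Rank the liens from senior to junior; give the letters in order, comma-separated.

Effective dates after the stated exceptions: C relates back to the deed date May 19, 2021.
F, as a property-tax lien, has superpriority and ranks first.
The other liens, earliest effective date first: D (Jan 22, 2018), E (Oct 3, 2018), A (Apr 24, 2019), B (Apr 29, 2021), C (May 19, 2021), G (Jul 3, 2021).
D would otherwise be senior to C, so under the subordination agreement D and C exchange positions.

F, C, E, A, B, D, G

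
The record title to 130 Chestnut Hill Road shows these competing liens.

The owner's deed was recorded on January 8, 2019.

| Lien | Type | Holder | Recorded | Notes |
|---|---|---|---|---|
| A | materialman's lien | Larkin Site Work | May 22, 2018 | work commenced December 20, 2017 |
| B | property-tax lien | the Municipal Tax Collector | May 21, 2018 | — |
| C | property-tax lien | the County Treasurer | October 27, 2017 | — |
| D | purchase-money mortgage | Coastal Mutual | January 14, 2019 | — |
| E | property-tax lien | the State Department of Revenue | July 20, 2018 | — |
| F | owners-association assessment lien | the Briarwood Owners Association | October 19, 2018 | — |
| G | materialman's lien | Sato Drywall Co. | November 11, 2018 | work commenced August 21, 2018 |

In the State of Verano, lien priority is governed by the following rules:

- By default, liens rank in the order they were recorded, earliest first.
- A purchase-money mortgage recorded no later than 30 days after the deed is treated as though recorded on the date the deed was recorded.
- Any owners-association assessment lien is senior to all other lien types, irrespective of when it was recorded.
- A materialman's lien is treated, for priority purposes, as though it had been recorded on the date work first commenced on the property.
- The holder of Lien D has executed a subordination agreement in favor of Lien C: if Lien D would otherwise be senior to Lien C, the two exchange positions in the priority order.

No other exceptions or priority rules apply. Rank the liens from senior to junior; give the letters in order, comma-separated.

F, C, A, B, E, G, D

Effective dates: A's effective date is December 20, 2017, when work began; D was recorded within the 30-day window, so its effective date is the deed date January 8, 2019; G's effective date is August 21, 2018, when work began.
F, as an owners-association assessment lien, has superpriority and ranks first.
Remaining liens by effective date: C (October 27, 2017), A (December 20, 2017), B (May 21, 2018), E (July 20, 2018), G (August 21, 2018), D (January 8, 2019).
D is already junior to C, so the subordination agreement changes nothing.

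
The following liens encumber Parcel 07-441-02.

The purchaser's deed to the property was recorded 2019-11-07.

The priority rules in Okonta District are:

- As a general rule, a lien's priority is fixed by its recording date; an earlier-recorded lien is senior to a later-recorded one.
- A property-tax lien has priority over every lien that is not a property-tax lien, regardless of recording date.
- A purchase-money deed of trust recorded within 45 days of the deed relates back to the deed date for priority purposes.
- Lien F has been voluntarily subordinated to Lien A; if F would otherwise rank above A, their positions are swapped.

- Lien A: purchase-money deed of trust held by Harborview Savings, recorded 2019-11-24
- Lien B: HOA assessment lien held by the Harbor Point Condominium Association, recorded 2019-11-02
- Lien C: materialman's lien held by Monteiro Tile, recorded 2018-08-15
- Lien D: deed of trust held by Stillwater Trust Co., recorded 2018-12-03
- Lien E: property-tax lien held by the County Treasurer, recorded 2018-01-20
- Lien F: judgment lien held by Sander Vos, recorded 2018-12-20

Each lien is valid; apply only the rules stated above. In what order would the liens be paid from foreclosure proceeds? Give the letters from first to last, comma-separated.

E, C, D, A, B, F

Effective dates after the stated exceptions: A was recorded within the 45-day window, so its effective date is the deed date 2019-11-07.
E is a property-tax lien, so it outranks all other liens regardless of date.
Remaining liens by effective date: C (2018-08-15), D (2018-12-03), F (2018-12-20), B (2019-11-02), A (2019-11-07).
Because F would otherwise rank above A, the subordination swaps them.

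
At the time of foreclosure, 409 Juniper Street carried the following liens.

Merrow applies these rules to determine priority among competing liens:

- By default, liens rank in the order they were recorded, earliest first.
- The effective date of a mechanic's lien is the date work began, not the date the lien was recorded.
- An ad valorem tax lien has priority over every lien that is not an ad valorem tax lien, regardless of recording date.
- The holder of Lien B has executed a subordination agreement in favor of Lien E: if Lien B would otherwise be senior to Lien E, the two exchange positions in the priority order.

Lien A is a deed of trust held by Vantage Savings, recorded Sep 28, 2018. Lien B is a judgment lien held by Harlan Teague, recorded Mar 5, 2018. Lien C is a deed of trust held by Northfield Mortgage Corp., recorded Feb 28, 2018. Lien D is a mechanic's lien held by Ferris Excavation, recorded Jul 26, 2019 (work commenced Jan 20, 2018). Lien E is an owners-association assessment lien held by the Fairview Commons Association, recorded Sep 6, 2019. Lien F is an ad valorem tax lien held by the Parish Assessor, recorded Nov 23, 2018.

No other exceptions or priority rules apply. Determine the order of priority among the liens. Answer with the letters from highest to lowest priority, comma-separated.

F, D, C, E, A, B

Effective dates after the stated exceptions: D's effective date is Jan 20, 2018, when work began.
F is an ad valorem tax lien and takes priority over every other lien.
Ordering the rest by effective date: D (Jan 20, 2018), C (Feb 28, 2018), B (Mar 5, 2018), A (Sep 28, 2018), E (Sep 6, 2019).
The subordination applies — B was senior to E — so B and E swap.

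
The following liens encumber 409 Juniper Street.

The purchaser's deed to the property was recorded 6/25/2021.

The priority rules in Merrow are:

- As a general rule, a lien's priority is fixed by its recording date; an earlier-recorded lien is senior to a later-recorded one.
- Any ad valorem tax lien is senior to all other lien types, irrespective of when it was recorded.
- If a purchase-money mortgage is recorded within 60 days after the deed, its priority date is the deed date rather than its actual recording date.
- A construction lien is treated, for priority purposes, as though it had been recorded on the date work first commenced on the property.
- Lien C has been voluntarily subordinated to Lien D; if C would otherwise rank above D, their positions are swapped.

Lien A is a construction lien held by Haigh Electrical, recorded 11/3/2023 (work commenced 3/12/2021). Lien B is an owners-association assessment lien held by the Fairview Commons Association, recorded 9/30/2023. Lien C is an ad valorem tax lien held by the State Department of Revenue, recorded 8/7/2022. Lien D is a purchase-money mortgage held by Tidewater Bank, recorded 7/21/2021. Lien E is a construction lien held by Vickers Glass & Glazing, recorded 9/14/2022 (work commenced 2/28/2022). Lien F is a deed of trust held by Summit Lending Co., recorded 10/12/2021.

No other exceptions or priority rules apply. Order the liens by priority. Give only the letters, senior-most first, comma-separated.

Adjusting effective dates: A is treated as recorded 3/12/2021, the work-commencement date; D's effective date is the deed date, 6/25/2021; E's effective date is 2/28/2022, when work began.
C, as an ad valorem tax lien, has superpriority and ranks first.
Among the remaining liens, by effective date: A (3/12/2021), D (6/25/2021), F (10/12/2021), E (2/28/2022), B (9/30/2023).
C is senior to D before the subordination, so the two trade places.

D, A, C, F, E, B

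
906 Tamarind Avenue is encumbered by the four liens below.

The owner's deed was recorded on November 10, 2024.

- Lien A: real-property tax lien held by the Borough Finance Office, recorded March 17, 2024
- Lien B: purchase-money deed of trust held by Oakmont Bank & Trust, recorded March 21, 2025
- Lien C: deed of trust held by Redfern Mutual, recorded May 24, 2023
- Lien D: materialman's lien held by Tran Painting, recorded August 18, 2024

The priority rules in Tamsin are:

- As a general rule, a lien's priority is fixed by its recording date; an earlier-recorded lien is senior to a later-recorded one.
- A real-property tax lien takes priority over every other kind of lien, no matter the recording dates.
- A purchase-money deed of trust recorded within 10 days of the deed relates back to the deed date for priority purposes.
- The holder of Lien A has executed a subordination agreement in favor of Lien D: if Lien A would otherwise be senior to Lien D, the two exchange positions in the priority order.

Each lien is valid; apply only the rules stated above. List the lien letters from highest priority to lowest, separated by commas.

Adjusting effective dates: B was recorded 131 days after the deed, outside the 10-day window, so it keeps its recording date.
A is a real-property tax lien and takes priority over every other lien.
Ordering the rest by effective date: C (May 24, 2023), D (August 18, 2024), B (March 21, 2025).
A would otherwise be senior to D, so under the subordination agreement A and D exchange positions.

D, C, A, B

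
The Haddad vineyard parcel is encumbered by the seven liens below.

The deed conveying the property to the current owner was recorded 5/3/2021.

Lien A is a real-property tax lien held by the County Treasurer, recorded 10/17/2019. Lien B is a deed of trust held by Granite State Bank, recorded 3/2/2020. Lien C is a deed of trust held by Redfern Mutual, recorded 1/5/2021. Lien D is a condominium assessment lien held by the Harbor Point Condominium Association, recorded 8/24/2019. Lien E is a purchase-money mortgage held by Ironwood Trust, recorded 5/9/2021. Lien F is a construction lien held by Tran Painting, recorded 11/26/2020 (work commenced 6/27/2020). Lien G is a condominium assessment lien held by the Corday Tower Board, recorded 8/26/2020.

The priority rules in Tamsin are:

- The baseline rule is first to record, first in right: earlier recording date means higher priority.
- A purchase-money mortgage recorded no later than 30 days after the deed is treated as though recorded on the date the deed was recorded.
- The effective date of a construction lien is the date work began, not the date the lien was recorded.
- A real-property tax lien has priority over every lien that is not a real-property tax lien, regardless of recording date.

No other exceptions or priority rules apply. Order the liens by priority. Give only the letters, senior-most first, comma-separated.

A, D, B, F, G, C, E

Effective dates after the stated exceptions: E's effective date is the deed date, 5/3/2021; F is treated as recorded 6/27/2020, the work-commencement date.
A is a real-property tax lien, so it outranks all other liens regardless of date.
Ordering the rest by effective date: D (8/24/2019), B (3/2/2020), F (6/27/2020), G (8/26/2020), C (1/5/2021), E (5/3/2021).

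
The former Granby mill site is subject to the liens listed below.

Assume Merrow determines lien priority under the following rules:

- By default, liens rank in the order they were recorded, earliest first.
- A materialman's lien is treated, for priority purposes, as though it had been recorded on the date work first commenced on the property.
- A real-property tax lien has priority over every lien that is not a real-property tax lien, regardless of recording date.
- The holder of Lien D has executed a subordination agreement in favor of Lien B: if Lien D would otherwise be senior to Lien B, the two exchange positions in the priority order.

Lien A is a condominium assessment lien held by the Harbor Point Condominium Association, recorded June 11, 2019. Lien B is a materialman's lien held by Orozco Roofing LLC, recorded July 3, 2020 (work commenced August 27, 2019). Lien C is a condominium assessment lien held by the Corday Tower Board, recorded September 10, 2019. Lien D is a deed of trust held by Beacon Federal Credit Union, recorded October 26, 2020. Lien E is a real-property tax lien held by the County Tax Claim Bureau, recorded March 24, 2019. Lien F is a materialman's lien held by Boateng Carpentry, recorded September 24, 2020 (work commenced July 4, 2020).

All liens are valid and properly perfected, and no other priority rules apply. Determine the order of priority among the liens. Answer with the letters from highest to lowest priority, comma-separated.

E, A, B, C, F, D

Effective dates after the stated exceptions: B is treated as recorded August 27, 2019, the work-commencement date; F's effective date is July 4, 2020, when work began.
E, as a real-property tax lien, has superpriority and ranks first.
Remaining liens by effective date: A (June 11, 2019), B (August 27, 2019), C (September 10, 2019), F (July 4, 2020), D (October 26, 2020).
D is already junior to B, so the subordination agreement changes nothing.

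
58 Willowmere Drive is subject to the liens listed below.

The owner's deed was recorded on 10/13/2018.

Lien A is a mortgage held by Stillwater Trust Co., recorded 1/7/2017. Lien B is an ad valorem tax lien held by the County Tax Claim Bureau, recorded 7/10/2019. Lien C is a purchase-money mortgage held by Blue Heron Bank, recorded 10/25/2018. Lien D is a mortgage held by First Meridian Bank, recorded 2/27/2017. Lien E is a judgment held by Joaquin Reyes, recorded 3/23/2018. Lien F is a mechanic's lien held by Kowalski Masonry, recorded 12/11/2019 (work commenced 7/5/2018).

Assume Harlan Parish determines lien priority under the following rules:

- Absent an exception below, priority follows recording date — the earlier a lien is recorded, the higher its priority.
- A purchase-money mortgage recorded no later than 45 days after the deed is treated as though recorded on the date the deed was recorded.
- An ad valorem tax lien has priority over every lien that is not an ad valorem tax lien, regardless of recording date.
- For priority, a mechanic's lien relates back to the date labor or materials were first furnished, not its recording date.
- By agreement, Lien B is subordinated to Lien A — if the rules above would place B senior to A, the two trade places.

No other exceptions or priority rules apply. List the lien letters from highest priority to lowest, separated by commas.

A, B, D, E, F, C

First, effective dates: C relates back to the deed date 10/13/2018; F's effective date is 7/5/2018, when work began.
B is an ad valorem tax lien and takes priority over every other lien.
Among the remaining liens, by effective date: A (1/7/2017), D (2/27/2017), E (3/23/2018), F (7/5/2018), C (10/13/2018).
The subordination applies — B was senior to A — so B and A swap.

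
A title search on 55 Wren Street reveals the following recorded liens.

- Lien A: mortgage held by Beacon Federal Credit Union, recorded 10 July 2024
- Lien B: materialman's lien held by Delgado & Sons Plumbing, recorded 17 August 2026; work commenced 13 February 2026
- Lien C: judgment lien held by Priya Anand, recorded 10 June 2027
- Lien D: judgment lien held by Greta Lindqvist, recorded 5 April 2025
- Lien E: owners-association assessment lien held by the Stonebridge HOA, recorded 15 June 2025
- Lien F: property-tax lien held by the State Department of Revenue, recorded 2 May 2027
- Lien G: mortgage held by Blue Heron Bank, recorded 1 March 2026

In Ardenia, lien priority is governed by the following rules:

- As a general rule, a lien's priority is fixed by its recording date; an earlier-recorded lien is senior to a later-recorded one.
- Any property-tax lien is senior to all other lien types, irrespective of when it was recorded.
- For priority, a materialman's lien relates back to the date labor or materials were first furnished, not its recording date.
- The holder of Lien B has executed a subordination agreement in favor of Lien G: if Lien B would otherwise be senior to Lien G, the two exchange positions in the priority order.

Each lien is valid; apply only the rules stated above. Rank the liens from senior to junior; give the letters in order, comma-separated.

Adjusting effective dates: B is treated as recorded 13 February 2026, the work-commencement date.
As a property-tax lien, F is senior to every other lien.
Remaining liens by effective date: A (10 July 2024), D (5 April 2025), E (15 June 2025), B (13 February 2026), G (1 March 2026), C (10 June 2027).
Because B would otherwise rank above G, the subordination swaps them.

F, A, D, E, G, B, C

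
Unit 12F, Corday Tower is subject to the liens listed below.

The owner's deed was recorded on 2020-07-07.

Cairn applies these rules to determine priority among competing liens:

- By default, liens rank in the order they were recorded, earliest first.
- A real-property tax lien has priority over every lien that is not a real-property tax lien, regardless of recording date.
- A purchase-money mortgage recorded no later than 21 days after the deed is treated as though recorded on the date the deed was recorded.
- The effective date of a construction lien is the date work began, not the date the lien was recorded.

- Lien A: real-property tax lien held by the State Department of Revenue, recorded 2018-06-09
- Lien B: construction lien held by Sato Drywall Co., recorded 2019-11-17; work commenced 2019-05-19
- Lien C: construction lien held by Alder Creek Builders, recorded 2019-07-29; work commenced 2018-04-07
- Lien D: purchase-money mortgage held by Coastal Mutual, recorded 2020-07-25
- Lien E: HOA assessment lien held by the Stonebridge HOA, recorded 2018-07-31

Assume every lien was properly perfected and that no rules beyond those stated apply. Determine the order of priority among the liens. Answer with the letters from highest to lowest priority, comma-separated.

First, effective dates: B's effective date is 2019-05-19, when work began; C is treated as recorded 2018-04-07, the work-commencement date; D relates back to the deed date 2020-07-07.
A is a real-property tax lien, so it outranks all other liens regardless of date.
Among the remaining liens, by effective date: C (2018-04-07), E (2018-07-31), B (2019-05-19), D (2020-07-07).

A, C, E, B, D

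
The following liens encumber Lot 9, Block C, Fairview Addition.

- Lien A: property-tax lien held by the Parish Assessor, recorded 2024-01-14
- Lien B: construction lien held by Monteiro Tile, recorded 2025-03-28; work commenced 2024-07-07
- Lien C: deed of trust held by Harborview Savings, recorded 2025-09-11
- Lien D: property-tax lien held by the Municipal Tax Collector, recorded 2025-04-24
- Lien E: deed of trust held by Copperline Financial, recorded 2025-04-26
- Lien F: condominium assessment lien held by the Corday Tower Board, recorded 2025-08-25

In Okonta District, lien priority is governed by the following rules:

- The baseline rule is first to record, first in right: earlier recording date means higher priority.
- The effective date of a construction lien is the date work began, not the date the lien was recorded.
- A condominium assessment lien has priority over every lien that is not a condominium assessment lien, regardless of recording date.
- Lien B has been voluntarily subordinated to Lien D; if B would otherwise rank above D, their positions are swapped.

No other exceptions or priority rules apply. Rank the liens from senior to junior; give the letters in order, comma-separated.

F, A, D, B, E, C

Adjusting effective dates: B relates back to 2024-07-07 (work commenced).
F is a condominium assessment lien, so it outranks all other liens regardless of date.
Among the remaining liens, by effective date: A (2024-01-14), B (2024-07-07), D (2025-04-24), E (2025-04-26), C (2025-09-11).
B is senior to D before the subordination, so the two trade places.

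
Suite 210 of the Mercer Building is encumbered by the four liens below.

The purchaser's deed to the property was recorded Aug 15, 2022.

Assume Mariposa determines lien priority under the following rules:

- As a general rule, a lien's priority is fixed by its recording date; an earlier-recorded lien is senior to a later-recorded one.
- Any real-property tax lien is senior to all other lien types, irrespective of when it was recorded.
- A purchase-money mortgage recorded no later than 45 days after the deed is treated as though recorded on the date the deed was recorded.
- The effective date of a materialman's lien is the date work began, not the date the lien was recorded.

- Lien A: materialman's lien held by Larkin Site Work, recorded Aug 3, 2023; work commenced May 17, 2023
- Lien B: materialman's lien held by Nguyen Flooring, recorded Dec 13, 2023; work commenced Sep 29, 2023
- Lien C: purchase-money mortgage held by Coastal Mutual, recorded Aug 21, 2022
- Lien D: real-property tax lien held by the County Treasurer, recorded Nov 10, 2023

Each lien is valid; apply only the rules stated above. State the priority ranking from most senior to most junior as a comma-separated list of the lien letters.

First, effective dates: A is treated as recorded May 17, 2023, the work-commencement date; B is treated as recorded Sep 29, 2023, the work-commencement date; C relates back to the deed date Aug 15, 2022.
D is a real-property tax lien and takes priority over every other lien.
The other liens, earliest effective date first: C (Aug 15, 2022), A (May 17, 2023), B (Sep 29, 2023).

D, C, A, B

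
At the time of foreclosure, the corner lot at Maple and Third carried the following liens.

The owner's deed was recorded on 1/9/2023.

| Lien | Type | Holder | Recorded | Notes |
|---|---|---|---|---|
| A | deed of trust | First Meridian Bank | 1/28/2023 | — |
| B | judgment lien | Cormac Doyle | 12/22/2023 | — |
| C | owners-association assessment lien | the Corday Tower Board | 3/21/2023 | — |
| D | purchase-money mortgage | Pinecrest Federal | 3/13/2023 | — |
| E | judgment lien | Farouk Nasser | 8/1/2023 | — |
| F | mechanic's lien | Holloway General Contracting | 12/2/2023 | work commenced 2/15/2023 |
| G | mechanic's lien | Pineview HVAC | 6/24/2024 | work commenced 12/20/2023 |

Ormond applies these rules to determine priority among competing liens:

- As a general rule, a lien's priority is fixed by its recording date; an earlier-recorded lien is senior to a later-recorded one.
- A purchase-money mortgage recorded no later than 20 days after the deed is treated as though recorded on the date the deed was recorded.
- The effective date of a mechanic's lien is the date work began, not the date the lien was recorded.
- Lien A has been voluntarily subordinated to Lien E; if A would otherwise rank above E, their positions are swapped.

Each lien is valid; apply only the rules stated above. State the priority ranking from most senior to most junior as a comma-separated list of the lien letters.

E, F, D, C, A, G, B

Effective dates after the stated exceptions: D missed the 20-day window (63 days after the deed), so its recording date stands; F's effective date is 2/15/2023, when work began; G's effective date is 12/20/2023, when work began.
Sorted by effective date: A (1/28/2023), F (2/15/2023), D (3/13/2023), C (3/21/2023), E (8/1/2023), G (12/20/2023), B (12/22/2023).
A would otherwise be senior to E, so under the subordination agreement A and E exchange positions.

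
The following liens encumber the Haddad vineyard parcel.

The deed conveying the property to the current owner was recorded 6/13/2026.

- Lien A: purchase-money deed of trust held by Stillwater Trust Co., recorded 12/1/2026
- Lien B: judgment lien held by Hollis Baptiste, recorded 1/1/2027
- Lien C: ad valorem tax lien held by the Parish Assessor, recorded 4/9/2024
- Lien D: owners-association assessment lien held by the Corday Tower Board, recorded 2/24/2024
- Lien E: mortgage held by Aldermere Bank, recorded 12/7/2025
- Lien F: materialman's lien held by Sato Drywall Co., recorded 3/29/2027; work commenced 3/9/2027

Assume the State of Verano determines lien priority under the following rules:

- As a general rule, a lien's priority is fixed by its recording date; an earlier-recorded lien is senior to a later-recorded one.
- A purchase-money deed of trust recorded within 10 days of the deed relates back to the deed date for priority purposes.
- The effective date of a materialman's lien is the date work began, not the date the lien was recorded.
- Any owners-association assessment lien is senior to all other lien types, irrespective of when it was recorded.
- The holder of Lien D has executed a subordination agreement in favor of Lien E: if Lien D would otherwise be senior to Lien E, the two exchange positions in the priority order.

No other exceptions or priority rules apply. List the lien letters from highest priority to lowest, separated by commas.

Effective dates: A was recorded 171 days after the deed, outside the 10-day window, so it keeps its recording date; F is treated as recorded 3/9/2027, the work-commencement date.
As an owners-association assessment lien, D is senior to every other lien.
Ordering the rest by effective date: C (4/9/2024), E (12/7/2025), A (12/1/2026), B (1/1/2027), F (3/9/2027).
Because D would otherwise rank above E, the subordination swaps them.

E, C, D, A, B, F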